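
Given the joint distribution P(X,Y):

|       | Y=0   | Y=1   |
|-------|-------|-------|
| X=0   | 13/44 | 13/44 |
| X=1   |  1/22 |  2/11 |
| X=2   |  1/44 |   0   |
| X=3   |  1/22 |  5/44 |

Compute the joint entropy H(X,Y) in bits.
2.3726 bits

H(X,Y) = -Σ_{x,y} P(x,y) log₂ P(x,y). Per-cell terms -P(x,y)·log₂P(x,y):
  X=0: 0.5197, 0.5197
  X=1: 0.2027, 0.4472
  X=2: 0.1241, 0.0000
  X=3: 0.2027, 0.3565
  (cells with P = 0 contribute 0)
Sum of the 8 terms: H(X,Y) = 2.3726 bits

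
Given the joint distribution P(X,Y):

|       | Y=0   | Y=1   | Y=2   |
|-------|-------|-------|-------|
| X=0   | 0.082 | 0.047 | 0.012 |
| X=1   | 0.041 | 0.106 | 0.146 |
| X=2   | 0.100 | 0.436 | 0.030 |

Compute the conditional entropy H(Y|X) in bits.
1.1412 bits

H(Y|X) = H(X,Y) - H(X)

H(X,Y) = -Σ_{x,y} P(x,y) log₂ P(x,y). Per-cell terms -P(x,y)·log₂P(x,y):
  X=0: 0.29588, 0.20733, 0.07657
  X=1: 0.18894, 0.34321, 0.40529
  X=2: 0.33219, 0.52215, 0.15177
Sum of the 9 terms: H(X,Y) = 2.52333 bits

Marginal of X (row sums):
  P(X=0) = 0.082 + 0.047 + 0.012 = 0.141
  P(X=1) = 0.041 + 0.106 + 0.146 = 0.293
  P(X=2) = 0.100 + 0.436 + 0.030 = 0.566
H(X) = -[0.141·log₂(0.141) + 0.293·log₂(0.293) + 0.566·log₂(0.566)]
  = 0.39850 + 0.51891 + 0.46476 = 1.38217 bits

H(Y|X) = H(X,Y) - H(X) = 2.52333 - 1.38217 = 1.1412 bits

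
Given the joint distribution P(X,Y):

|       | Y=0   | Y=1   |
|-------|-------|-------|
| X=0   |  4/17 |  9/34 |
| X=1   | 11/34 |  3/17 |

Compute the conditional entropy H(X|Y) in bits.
0.9771 bits

H(X|Y) = H(X,Y) - H(Y)

H(X,Y) = -Σ_{x,y} P(x,y) log₂ P(x,y). Per-cell terms -P(x,y)·log₂P(x,y):
  X=0: 0.4912, 0.5076
  X=1: 0.5267, 0.4416
Sum of the 4 terms: H(X,Y) = 1.9671 bits

Marginal of Y (column sums):
  P(Y=0) = 4/17 + 11/34 = 19/34
  P(Y=1) = 9/34 + 3/17 = 15/34
H(Y) = -[(19/34)·log₂(19/34) + (15/34)·log₂(15/34)]
  = 0.4692 + 0.5208 = 0.9900 bits

H(X|Y) = H(X,Y) - H(Y) = 1.9671 - 0.9900 = 0.9771 bits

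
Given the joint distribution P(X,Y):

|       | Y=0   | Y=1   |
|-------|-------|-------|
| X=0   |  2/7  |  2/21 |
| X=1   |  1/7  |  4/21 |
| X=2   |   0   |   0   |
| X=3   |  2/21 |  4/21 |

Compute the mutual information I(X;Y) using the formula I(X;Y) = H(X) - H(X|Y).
0.0985 bits

I(X;Y) = H(X) - H(X|Y)

Marginal of X (row sums):
  P(X=0) = 2/7 + 2/21 = 8/21
  P(X=1) = 1/7 + 4/21 = 1/3
  P(X=2) = 0 + 0 = 0
  P(X=3) = 2/21 + 4/21 = 2/7
H(X) = -[(8/21)·log₂(8/21) + (1/3)·log₂(1/3) + (2/7)·log₂(2/7)]   (outcomes with P = 0 contribute 0)
  = 0.5304 + 0.5283 + 0.5164 = 1.5751 bits

Marginal of Y (column sums):
  P(Y=0) = 2/7 + 1/7 + 0 + 2/21 = 11/21
  P(Y=1) = 2/21 + 4/21 + 0 + 4/21 = 10/21
H(X|Y) = Σ_y P(y)·H(X|Y=y):
  Y=0: P(Y=0) = 11/21, P(X|Y=0) = (6/11, 3/11, 0, 2/11) → H(X|Y=0) = 1.4354
  Y=1: P(Y=1) = 10/21, P(X|Y=1) = (1/5, 2/5, 0, 2/5) → H(X|Y=1) = 1.5219
H(X|Y) = (11/21)·1.4354 + (10/21)·1.5219 = 1.4766 bits

I(X;Y) = H(X) - H(X|Y) = 1.5751 - 1.4766 = 0.0985 bits

Cross-check via I(X;Y) = H(X) + H(Y) - H(X,Y): computing H(Y) from the column sums and H(X,Y) from the 8 cells in the same way gives H(Y) = 0.9984 bits and H(X,Y) = 2.4750 bits, so
I(X;Y) = 1.5751 + 0.9984 - 2.4750 = 0.0985 bits ✓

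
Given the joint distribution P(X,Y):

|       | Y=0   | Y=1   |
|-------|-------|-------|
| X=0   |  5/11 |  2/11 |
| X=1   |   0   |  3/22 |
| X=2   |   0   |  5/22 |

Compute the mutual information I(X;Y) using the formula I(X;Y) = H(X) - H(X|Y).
0.4448 bits

I(X;Y) = H(X) - H(X|Y)

Marginal of X (row sums):
  P(X=0) = 5/11 + 2/11 = 7/11
  P(X=1) = 0 + 3/22 = 3/22
  P(X=2) = 0 + 5/22 = 5/22
H(X) = -[(7/11)·log₂(7/11) + (3/22)·log₂(3/22) + (5/22)·log₂(5/22)]
  = 0.41496 + 0.39197 + 0.48580 = 1.29273 bits

Marginal of Y (column sums):
  P(Y=0) = 5/11 + 0 + 0 = 5/11
  P(Y=1) = 2/11 + 3/22 + 5/22 = 6/11
H(X|Y) = Σ_y P(y)·H(X|Y=y):
  Y=0: P(Y=0) = 5/11, P(X|Y=0) = (1, 0, 0) → H(X|Y=0) = 0.00000
  Y=1: P(Y=1) = 6/11, P(X|Y=1) = (1/3, 1/4, 5/12) → H(X|Y=1) = 1.55459
H(X|Y) = (5/11)·0.00000 + (6/11)·1.55459 = 0.84796 bits

I(X;Y) = H(X) - H(X|Y) = 1.29273 - 0.84796 = 0.4448 bits

Cross-check via I(X;Y) = H(X) + H(Y) - H(X,Y): computing H(Y) from the column sums and H(X,Y) from the 6 cells in the same way gives H(Y) = 0.99403 bits and H(X,Y) = 1.84199 bits, so
I(X;Y) = 1.29273 + 0.99403 - 1.84199 = 0.4448 bits ✓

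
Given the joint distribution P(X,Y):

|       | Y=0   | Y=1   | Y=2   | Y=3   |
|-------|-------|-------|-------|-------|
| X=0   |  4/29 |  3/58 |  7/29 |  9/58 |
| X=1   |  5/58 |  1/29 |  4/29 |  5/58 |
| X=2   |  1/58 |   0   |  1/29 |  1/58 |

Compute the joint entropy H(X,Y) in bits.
3.0682 bits

H(X,Y) = -Σ_{x,y} P(x,y) log₂ P(x,y). Per-cell terms -P(x,y)·log₂P(x,y):
  X=0: 0.39420, 0.22102, 0.49498, 0.41711
  X=1: 0.30483, 0.16752, 0.39420, 0.30483
  X=2: 0.10100, 0.00000, 0.16752, 0.10100
  (cells with P = 0 contribute 0)
Sum of the 12 terms: H(X,Y) = 3.0682 bits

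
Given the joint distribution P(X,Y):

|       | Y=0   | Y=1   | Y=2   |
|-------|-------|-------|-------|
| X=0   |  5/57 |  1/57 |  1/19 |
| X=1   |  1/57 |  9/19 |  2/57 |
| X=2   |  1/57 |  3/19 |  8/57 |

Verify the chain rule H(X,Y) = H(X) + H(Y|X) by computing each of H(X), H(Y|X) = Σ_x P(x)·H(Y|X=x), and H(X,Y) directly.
H(X) = 1.4330 bits, H(Y|X) = 0.9038 bits, H(X,Y) = 2.3368 bits

Marginal of X (row sums):
  P(X=0) = 5/57 + 1/57 + 1/19 = 3/19
  P(X=1) = 1/57 + 9/19 + 2/57 = 10/19
  P(X=2) = 1/57 + 3/19 + 8/57 = 6/19
H(X) = -[(3/19)·log₂(3/19) + (10/19)·log₂(10/19) + (6/19)·log₂(6/19)]
  = 0.4205 + 0.4874 + 0.5251 = 1.4330 bits

H(Y|X) = Σ_x P(x)·H(Y|X=x):
  X=0: P(X=0) = 3/19, P(Y|X=0) = (5/9, 1/9, 1/3) → H(Y|X=0) = 1.3516
  X=1: P(X=1) = 10/19, P(Y|X=1) = (1/30, 9/10, 1/15) → H(Y|X=1) = 0.5608
  X=2: P(X=2) = 6/19, P(Y|X=2) = (1/18, 1/2, 4/9) → H(Y|X=2) = 1.2516
H(Y|X) = (3/19)·1.3516 + (10/19)·0.5608 + (6/19)·1.2516 = 0.9038 bits

H(X,Y) = -Σ_{x,y} P(x,y) log₂ P(x,y). Per-cell terms -P(x,y)·log₂P(x,y):
  X=0: 0.3080, 0.1023, 0.2236
  X=1: 0.1023, 0.5106, 0.1696
  X=2: 0.1023, 0.4205, 0.3976
Sum of the 9 terms: H(X,Y) = 2.3368 bits

Chain rule check:
  H(X) + H(Y|X) = 1.4330 + 0.9038 = 2.3368 bits
  H(X,Y) = 2.3368 bits
✓ Chain rule verified.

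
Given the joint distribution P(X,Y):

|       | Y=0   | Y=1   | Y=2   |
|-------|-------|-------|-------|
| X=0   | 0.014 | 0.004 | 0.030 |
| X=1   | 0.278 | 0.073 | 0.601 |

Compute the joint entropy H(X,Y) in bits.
1.5004 bits

H(X,Y) = -Σ_{x,y} P(x,y) log₂ P(x,y). Per-cell terms -P(x,y)·log₂P(x,y):
  X=0: 0.0862, 0.0319, 0.1518
  X=1: 0.5134, 0.2756, 0.4415
Sum of the 6 terms: H(X,Y) = 1.5004 bits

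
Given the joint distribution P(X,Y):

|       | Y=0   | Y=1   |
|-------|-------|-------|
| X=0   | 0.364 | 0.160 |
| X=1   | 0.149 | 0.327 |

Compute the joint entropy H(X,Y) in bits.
1.8903 bits

H(X,Y) = -Σ_{x,y} P(x,y) log₂ P(x,y). Per-cell terms -P(x,y)·log₂P(x,y):
  X=0: 0.53071, 0.42302
  X=1: 0.40925, 0.52733
Sum of the 4 terms: H(X,Y) = 1.8903 bits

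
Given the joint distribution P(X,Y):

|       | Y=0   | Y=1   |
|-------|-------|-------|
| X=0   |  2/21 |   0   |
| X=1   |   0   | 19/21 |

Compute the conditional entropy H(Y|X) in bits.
0.0000 bits

H(Y|X) = H(X,Y) - H(X)

H(X,Y) = -Σ_{x,y} P(x,y) log₂ P(x,y). Per-cell terms -P(x,y)·log₂P(x,y):
  X=0: 0.3231, 0.0000
  X=1: 0.0000, 0.1306
  (cells with P = 0 contribute 0)
Sum of the 4 terms: H(X,Y) = 0.4537 bits

Marginal of X (row sums):
  P(X=0) = 2/21 + 0 = 2/21
  P(X=1) = 0 + 19/21 = 19/21
H(X) = -[(2/21)·log₂(2/21) + (19/21)·log₂(19/21)]
  = 0.3231 + 0.1306 = 0.4537 bits

H(Y|X) = H(X,Y) - H(X) = 0.4537 - 0.4537 = 0.0000 bits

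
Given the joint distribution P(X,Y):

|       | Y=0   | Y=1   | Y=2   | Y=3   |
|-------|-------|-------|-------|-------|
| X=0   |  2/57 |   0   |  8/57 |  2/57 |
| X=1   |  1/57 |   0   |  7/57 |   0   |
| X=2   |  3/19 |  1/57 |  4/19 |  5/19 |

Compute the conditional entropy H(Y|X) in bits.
1.4380 bits

H(Y|X) = H(X,Y) - H(X)

H(X,Y) = -Σ_{x,y} P(x,y) log₂ P(x,y). Per-cell terms -P(x,y)·log₂P(x,y):
  X=0: 0.1696, 0.0000, 0.3976, 0.1696
  X=1: 0.1023, 0.0000, 0.3716, 0.0000
  X=2: 0.4205, 0.1023, 0.4732, 0.5068
  (cells with P = 0 contribute 0)
Sum of the 12 terms: H(X,Y) = 2.7135 bits

Marginal of X (row sums):
  P(X=0) = 2/57 + 0 + 8/57 + 2/57 = 4/19
  P(X=1) = 1/57 + 0 + 7/57 + 0 = 8/57
  P(X=2) = 3/19 + 1/57 + 4/19 + 5/19 = 37/57
H(X) = -[(4/19)·log₂(4/19) + (8/57)·log₂(8/57) + (37/57)·log₂(37/57)]
  = 0.4732 + 0.3976 + 0.4047 = 1.2755 bits

H(Y|X) = H(X,Y) - H(X) = 2.7135 - 1.2755 = 1.4380 bits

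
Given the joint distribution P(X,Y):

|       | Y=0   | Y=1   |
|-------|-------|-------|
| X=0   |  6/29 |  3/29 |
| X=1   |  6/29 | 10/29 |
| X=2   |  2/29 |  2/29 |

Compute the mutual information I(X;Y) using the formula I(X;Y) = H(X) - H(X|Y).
0.0496 bits

I(X;Y) = H(X) - H(X|Y)

Marginal of X (row sums):
  P(X=0) = 6/29 + 3/29 = 9/29
  P(X=1) = 6/29 + 10/29 = 16/29
  P(X=2) = 2/29 + 2/29 = 4/29
H(X) = -[(9/29)·log₂(9/29) + (16/29)·log₂(16/29) + (4/29)·log₂(4/29)]
  = 0.523879 + 0.473369 + 0.394204 = 1.39145 bits

Marginal of Y (column sums):
  P(Y=0) = 6/29 + 6/29 + 2/29 = 14/29
  P(Y=1) = 3/29 + 10/29 + 2/29 = 15/29
H(X|Y) = Σ_y P(y)·H(X|Y=y):
  Y=0: P(Y=0) = 14/29, P(X|Y=0) = (3/7, 3/7, 1/7) → H(X|Y=0) = 1.448816
  Y=1: P(Y=1) = 15/29, P(X|Y=1) = (1/5, 2/3, 2/15) → H(X|Y=1) = 1.241946
H(X|Y) = (14/29)·1.448816 + (15/29)·1.241946 = 1.34181 bits

I(X;Y) = H(X) - H(X|Y) = 1.39145 - 1.34181 = 0.0496 bits

Cross-check via I(X;Y) = H(X) + H(Y) - H(X,Y): computing H(Y) from the column sums and H(X,Y) from the 6 cells in the same way gives H(Y) = 0.99914 bits and H(X,Y) = 2.34096 bits, so
I(X;Y) = 1.39145 + 0.99914 - 2.34096 = 0.0496 bits ✓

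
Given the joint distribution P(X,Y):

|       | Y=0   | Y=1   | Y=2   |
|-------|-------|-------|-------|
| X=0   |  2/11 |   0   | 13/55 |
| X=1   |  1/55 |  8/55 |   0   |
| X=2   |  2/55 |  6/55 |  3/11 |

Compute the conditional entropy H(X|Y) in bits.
0.9923 bits

H(X|Y) = H(X,Y) - H(Y)

H(X,Y) = -Σ_{x,y} P(x,y) log₂ P(x,y). Per-cell terms -P(x,y)·log₂P(x,y):
  X=0: 0.44717, 0.00000, 0.49185
  X=1: 0.10512, 0.40456, 0.00000
  X=2: 0.17387, 0.34870, 0.51122
  (cells with P = 0 contribute 0)
Sum of the 9 terms: H(X,Y) = 2.4825 bits

Marginal of Y (column sums):
  P(Y=0) = 2/11 + 1/55 + 2/55 = 13/55
  P(Y=1) = 0 + 8/55 + 6/55 = 14/55
  P(Y=2) = 13/55 + 0 + 3/11 = 28/55
H(Y) = -[(13/55)·log₂(13/55) + (14/55)·log₂(14/55) + (28/55)·log₂(28/55)]
  = 0.49185 + 0.50247 + 0.49586 = 1.4902 bits

H(X|Y) = H(X,Y) - H(Y) = 2.4825 - 1.4902 = 0.9923 bits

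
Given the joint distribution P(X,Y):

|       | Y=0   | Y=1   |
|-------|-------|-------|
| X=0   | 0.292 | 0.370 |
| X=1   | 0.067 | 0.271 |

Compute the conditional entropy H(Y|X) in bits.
0.8982 bits

H(Y|X) = H(X,Y) - H(X)

H(X,Y) = -Σ_{x,y} P(x,y) log₂ P(x,y). Per-cell terms -P(x,y)·log₂P(x,y):
  X=0: 0.5186, 0.5307
  X=1: 0.2613, 0.5105
Sum of the 4 terms: H(X,Y) = 1.8211 bits

Marginal of X (row sums):
  P(X=0) = 0.292 + 0.370 = 0.662
  P(X=1) = 0.067 + 0.271 = 0.338
H(X) = -[0.662·log₂(0.662) + 0.338·log₂(0.338)]
  = 0.3940 + 0.5289 = 0.9229 bits

H(Y|X) = H(X,Y) - H(X) = 1.8211 - 0.9229 = 0.8982 bits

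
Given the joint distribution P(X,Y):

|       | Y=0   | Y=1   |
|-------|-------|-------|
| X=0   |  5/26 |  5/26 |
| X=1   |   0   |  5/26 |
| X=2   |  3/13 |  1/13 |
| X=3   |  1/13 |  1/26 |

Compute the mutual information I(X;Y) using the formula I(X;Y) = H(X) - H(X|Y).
0.2598 bits

I(X;Y) = H(X) - H(X|Y)

Marginal of X (row sums):
  P(X=0) = 5/26 + 5/26 = 5/13
  P(X=1) = 0 + 5/26 = 5/26
  P(X=2) = 3/13 + 1/13 = 4/13
  P(X=3) = 1/13 + 1/26 = 3/26
H(X) = -[(5/13)·log₂(5/13) + (5/26)·log₂(5/26) + (4/13)·log₂(4/13) + (3/26)·log₂(3/26)]
  = 0.5302 + 0.4574 + 0.5232 + 0.3595 = 1.8703 bits

Marginal of Y (column sums):
  P(Y=0) = 5/26 + 0 + 3/13 + 1/13 = 1/2
  P(Y=1) = 5/26 + 5/26 + 1/13 + 1/26 = 1/2
H(X|Y) = Σ_y P(y)·H(X|Y=y):
  Y=0: P(Y=0) = 1/2, P(X|Y=0) = (5/13, 0, 6/13, 2/13) → H(X|Y=0) = 1.4605
  Y=1: P(Y=1) = 1/2, P(X|Y=1) = (5/13, 5/13, 2/13, 1/13) → H(X|Y=1) = 1.7605
H(X|Y) = (1/2)·1.4605 + (1/2)·1.7605 = 1.6105 bits

I(X;Y) = H(X) - H(X|Y) = 1.8703 - 1.6105 = 0.2598 bits

Cross-check via I(X;Y) = H(X) + H(Y) - H(X,Y): computing H(Y) from the column sums and H(X,Y) from the 8 cells in the same way gives H(Y) = 1.0000 bits and H(X,Y) = 2.6105 bits, so
I(X;Y) = 1.8703 + 1.0000 - 2.6105 = 0.2598 bits ✓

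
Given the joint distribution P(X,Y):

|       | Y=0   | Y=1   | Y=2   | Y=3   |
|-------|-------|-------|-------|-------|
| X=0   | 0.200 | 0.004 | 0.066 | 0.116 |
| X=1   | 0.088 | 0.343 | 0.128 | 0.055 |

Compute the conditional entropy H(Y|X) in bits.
1.6012 bits

H(Y|X) = H(X,Y) - H(X)

H(X,Y) = -Σ_{x,y} P(x,y) log₂ P(x,y). Per-cell terms -P(x,y)·log₂P(x,y):
  X=0: 0.4644, 0.0319, 0.2588, 0.3605
  X=1: 0.3086, 0.5295, 0.3796, 0.2301
Sum of the 8 terms: H(X,Y) = 2.5634 bits

Marginal of X (row sums):
  P(X=0) = 0.200 + 0.004 + 0.066 + 0.116 = 0.386
  P(X=1) = 0.088 + 0.343 + 0.128 + 0.055 = 0.614
H(X) = -[0.386·log₂(0.386) + 0.614·log₂(0.614)]
  = 0.5301 + 0.4321 = 0.9622 bits

H(Y|X) = H(X,Y) - H(X) = 2.5634 - 0.9622 = 1.6012 bits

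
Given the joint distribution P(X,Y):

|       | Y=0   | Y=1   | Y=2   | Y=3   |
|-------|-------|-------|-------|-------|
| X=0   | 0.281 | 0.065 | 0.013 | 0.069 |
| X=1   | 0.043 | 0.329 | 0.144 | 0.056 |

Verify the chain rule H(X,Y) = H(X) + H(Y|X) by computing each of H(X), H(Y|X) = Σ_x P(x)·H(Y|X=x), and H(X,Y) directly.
H(X) = 0.9850 bits, H(Y|X) = 1.4919 bits, H(X,Y) = 2.4769 bits

Marginal of X (row sums):
  P(X=0) = 0.281 + 0.065 + 0.013 + 0.069 = 0.428
  P(X=1) = 0.043 + 0.329 + 0.144 + 0.056 = 0.572
H(X) = -[0.428·log₂(0.428) + 0.572·log₂(0.572)]
  = 0.5240 + 0.4610 = 0.9850 bits

H(Y|X) = Σ_x P(x)·H(Y|X=x):
  X=0: P(X=0) = 0.428, P(Y|X=0) = (281/428, 65/428, 13/428, 69/428) → H(Y|X=0) = 1.3891
  X=1: P(X=1) = 0.572, P(Y|X=1) = (43/572, 329/572, 36/143, 14/143) → H(Y|X=1) = 1.5688
H(Y|X) = 0.428·1.3891 + 0.572·1.5688 = 1.4919 bits

H(X,Y) = -Σ_{x,y} P(x,y) log₂ P(x,y). Per-cell terms -P(x,y)·log₂P(x,y):
  X=0: 0.5146, 0.2563, 0.0814, 0.2662
  X=1: 0.1952, 0.5277, 0.4026, 0.2329
Sum of the 8 terms: H(X,Y) = 2.4769 bits

Chain rule check:
  H(X) + H(Y|X) = 0.9850 + 1.4919 = 2.4769 bits
  H(X,Y) = 2.4769 bits
✓ Chain rule verified.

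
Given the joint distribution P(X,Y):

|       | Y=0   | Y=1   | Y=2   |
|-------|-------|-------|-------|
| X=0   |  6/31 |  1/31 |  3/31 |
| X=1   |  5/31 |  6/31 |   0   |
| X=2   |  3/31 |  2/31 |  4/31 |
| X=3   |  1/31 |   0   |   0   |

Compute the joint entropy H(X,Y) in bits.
2.9497 bits

H(X,Y) = -Σ_{x,y} P(x,y) log₂ P(x,y). Per-cell terms -P(x,y)·log₂P(x,y):
  X=0: 0.45856, 0.15981, 0.32605
  X=1: 0.42456, 0.45856, 0.00000
  X=2: 0.32605, 0.25511, 0.38119
  X=3: 0.15981, 0.00000, 0.00000
  (cells with P = 0 contribute 0)
Sum of the 12 terms: H(X,Y) = 2.9497 bits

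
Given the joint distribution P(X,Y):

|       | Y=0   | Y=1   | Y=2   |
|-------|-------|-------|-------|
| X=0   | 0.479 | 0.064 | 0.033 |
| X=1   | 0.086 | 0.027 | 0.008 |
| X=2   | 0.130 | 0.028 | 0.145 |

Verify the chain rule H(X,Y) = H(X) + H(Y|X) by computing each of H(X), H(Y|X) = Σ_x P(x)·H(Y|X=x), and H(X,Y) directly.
H(X) = 1.3490 bits, H(Y|X) = 1.0077 bits, H(X,Y) = 2.3567 bits

Marginal of X (row sums):
  P(X=0) = 0.479 + 0.064 + 0.033 = 0.576
  P(X=1) = 0.086 + 0.027 + 0.008 = 0.121
  P(X=2) = 0.130 + 0.028 + 0.145 = 0.303
H(X) = -[0.576·log₂(0.576) + 0.121·log₂(0.121) + 0.303·log₂(0.303)]
  = 0.45841 + 0.36868 + 0.52195 = 1.3490 bits

H(Y|X) = Σ_x P(x)·H(Y|X=x):
  X=0: P(X=0) = 0.576, P(Y|X=0) = (479/576, 1/9, 11/192) → H(Y|X=0) = 0.80981
  X=1: P(X=1) = 0.121, P(Y|X=1) = (86/121, 27/121, 8/121) → H(Y|X=1) = 1.09208
  X=2: P(X=2) = 0.303, P(Y|X=2) = (130/303, 28/303, 145/303) → H(Y|X=2) = 1.35010
H(Y|X) = 0.576·0.80981 + 0.121·1.09208 + 0.303·1.35010 = 1.0077 bits

H(X,Y) = -Σ_{x,y} P(x,y) log₂ P(x,y). Per-cell terms -P(x,y)·log₂P(x,y):
  X=0: 0.50865, 0.25381, 0.16241
  X=1: 0.30440, 0.14069, 0.05573
  X=2: 0.38264, 0.14444, 0.40395
Sum of the 9 terms: H(X,Y) = 2.3567 bits

Chain rule check:
  H(X) + H(Y|X) = 1.3490 + 1.0077 = 2.3567 bits
  H(X,Y) = 2.3567 bits
✓ Chain rule verified.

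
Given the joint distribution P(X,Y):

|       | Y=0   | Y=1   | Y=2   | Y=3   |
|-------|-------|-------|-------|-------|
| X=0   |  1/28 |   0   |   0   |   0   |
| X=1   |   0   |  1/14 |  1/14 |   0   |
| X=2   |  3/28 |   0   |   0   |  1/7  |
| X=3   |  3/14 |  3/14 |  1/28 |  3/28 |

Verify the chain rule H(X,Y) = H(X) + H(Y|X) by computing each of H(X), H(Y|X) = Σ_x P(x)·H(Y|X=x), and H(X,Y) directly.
H(X) = 1.5341 bits, H(Y|X) = 1.3972 bits, H(X,Y) = 2.9313 bits

Marginal of X (row sums):
  P(X=0) = 1/28 + 0 + 0 + 0 = 1/28
  P(X=1) = 0 + 1/14 + 1/14 + 0 = 1/7
  P(X=2) = 3/28 + 0 + 0 + 1/7 = 1/4
  P(X=3) = 3/14 + 3/14 + 1/28 + 3/28 = 4/7
H(X) = -[(1/28)·log₂(1/28) + (1/7)·log₂(1/7) + (1/4)·log₂(1/4) + (4/7)·log₂(4/7)]
  = 0.17169 + 0.40105 + 0.50000 + 0.46135 = 1.5341 bits

H(Y|X) = Σ_x P(x)·H(Y|X=x):
  X=0: P(X=0) = 1/28, P(Y|X=0) = (1, 0, 0, 0) → H(Y|X=0) = 0.00000
  X=1: P(X=1) = 1/7, P(Y|X=1) = (0, 1/2, 1/2, 0) → H(Y|X=1) = 1.00000
  X=2: P(X=2) = 1/4, P(Y|X=2) = (3/7, 0, 0, 4/7) → H(Y|X=2) = 0.98523
  X=3: P(X=3) = 4/7, P(Y|X=3) = (3/8, 3/8, 1/16, 3/16) → H(Y|X=3) = 1.76410
H(Y|X) = (1/28)·0.00000 + (1/7)·1.00000 + (1/4)·0.98523 + (4/7)·1.76410 = 1.3972 bits

H(X,Y) = -Σ_{x,y} P(x,y) log₂ P(x,y). Per-cell terms -P(x,y)·log₂P(x,y):
  X=0: 0.17169, 0.00000, 0.00000, 0.00000
  X=1: 0.00000, 0.27195, 0.27195, 0.00000
  X=2: 0.34526, 0.00000, 0.00000, 0.40105
  X=3: 0.47623, 0.47623, 0.17169, 0.34526
  (cells with P = 0 contribute 0)
Sum of the 16 terms: H(X,Y) = 2.9313 bits

Chain rule check:
  H(X) + H(Y|X) = 1.5341 + 1.3972 = 2.9313 bits
  H(X,Y) = 2.9313 bits
✓ Chain rule verified.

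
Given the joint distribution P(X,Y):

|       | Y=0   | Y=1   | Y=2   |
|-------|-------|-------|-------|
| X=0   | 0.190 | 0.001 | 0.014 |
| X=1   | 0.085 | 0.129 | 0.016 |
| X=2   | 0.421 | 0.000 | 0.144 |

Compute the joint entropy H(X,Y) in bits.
2.2584 bits

H(X,Y) = -Σ_{x,y} P(x,y) log₂ P(x,y). Per-cell terms -P(x,y)·log₂P(x,y):
  X=0: 0.4552, 0.0100, 0.0862
  X=1: 0.3023, 0.3811, 0.0955
  X=2: 0.5255, 0.0000, 0.4026
  (cells with P = 0 contribute 0)
Sum of the 9 terms: H(X,Y) = 2.2584 bits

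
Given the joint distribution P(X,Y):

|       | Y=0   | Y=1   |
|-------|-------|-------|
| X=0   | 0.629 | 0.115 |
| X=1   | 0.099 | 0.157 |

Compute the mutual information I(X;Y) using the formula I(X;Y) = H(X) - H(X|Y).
0.1357 bits

I(X;Y) = H(X) - H(X|Y)

Marginal of X (row sums):
  P(X=0) = 0.629 + 0.115 = 0.744
  P(X=1) = 0.099 + 0.157 = 0.256
H(X) = -[0.744·log₂(0.744) + 0.256·log₂(0.256)]
  = 0.31741 + 0.50324 = 0.82065 bits

Marginal of Y (column sums):
  P(Y=0) = 0.629 + 0.099 = 0.728
  P(Y=1) = 0.115 + 0.157 = 0.272
H(X|Y) = Σ_y P(y)·H(X|Y=y):
  Y=0: P(Y=0) = 0.728, P(X|Y=0) = (629/728, 99/728) → H(X|Y=0) = 0.57364
  Y=1: P(Y=1) = 0.272, P(X|Y=1) = (115/272, 157/272) → H(X|Y=1) = 0.98273
H(X|Y) = 0.728·0.57364 + 0.272·0.98273 = 0.68491 bits

I(X;Y) = H(X) - H(X|Y) = 0.82065 - 0.68491 = 0.1357 bits

Cross-check via I(X;Y) = H(X) + H(Y) - H(X,Y): computing H(Y) from the column sums and H(X,Y) from the 4 cells in the same way gives H(Y) = 0.84432 bits and H(X,Y) = 1.52923 bits, so
I(X;Y) = 0.82065 + 0.84432 - 1.52923 = 0.1357 bits ✓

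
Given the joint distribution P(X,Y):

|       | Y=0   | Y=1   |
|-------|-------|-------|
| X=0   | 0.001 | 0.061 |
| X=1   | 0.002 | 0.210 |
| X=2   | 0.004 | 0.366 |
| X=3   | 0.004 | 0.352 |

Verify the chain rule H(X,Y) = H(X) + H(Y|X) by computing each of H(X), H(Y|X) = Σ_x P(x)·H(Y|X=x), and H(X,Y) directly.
H(X) = 1.7843 bits, H(Y|X) = 0.0872 bits, H(X,Y) = 1.8716 bits

Marginal of X (row sums):
  P(X=0) = 0.001 + 0.061 = 0.062
  P(X=1) = 0.002 + 0.210 = 0.212
  P(X=2) = 0.004 + 0.366 = 0.370
  P(X=3) = 0.004 + 0.352 = 0.356
H(X) = -[0.062·log₂(0.062) + 0.212·log₂(0.212) + 0.370·log₂(0.370) + 0.356·log₂(0.356)]
  = 0.248718 + 0.474427 + 0.530729 + 0.530458 = 1.7843 bits

H(Y|X) = Σ_x P(x)·H(Y|X=x):
  X=0: P(X=0) = 0.062, P(Y|X=0) = (1/62, 61/62) → H(Y|X=0) = 0.119116
  X=1: P(X=1) = 0.212, P(Y|X=1) = (1/106, 105/106) → H(Y|X=1) = 0.077017
  X=2: P(X=2) = 0.370, P(Y|X=2) = (2/185, 183/185) → H(Y|X=2) = 0.086122
  X=3: P(X=3) = 0.356, P(Y|X=3) = (1/89, 88/89) → H(Y|X=3) = 0.088880
H(Y|X) = 0.062·0.119116 + 0.212·0.077017 + 0.370·0.086122 + 0.356·0.088880 = 0.0872 bits

H(X,Y) = -Σ_{x,y} P(x,y) log₂ P(x,y). Per-cell terms -P(x,y)·log₂P(x,y):
  X=0: 0.009966, 0.246138
  X=1: 0.017932, 0.472823
  X=2: 0.031863, 0.530731
  X=3: 0.031863, 0.530236
Sum of the 8 terms: H(X,Y) = 1.8716 bits

Chain rule check:
  H(X) + H(Y|X) = 1.7843 + 0.0872 = 1.8715 bits
  H(X,Y) = 1.8716 bits
✓ Chain rule verified (Δ = 0.0001 is 4-dp rounding noise: each of the three values was rounded independently).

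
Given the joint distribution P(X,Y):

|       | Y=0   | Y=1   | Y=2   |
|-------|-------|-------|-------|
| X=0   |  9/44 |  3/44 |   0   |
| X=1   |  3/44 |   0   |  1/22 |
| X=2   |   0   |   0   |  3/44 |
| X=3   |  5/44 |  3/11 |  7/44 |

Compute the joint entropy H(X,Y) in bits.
2.7532 bits

H(X,Y) = -Σ_{x,y} P(x,y) log₂ P(x,y). Per-cell terms -P(x,y)·log₂P(x,y):
  X=0: 0.4683, 0.2642, 0.0000
  X=1: 0.2642, 0.0000, 0.2027
  X=2: 0.0000, 0.0000, 0.2642
  X=3: 0.3565, 0.5112, 0.4219
  (cells with P = 0 contribute 0)
Sum of the 12 terms: H(X,Y) = 2.7532 bits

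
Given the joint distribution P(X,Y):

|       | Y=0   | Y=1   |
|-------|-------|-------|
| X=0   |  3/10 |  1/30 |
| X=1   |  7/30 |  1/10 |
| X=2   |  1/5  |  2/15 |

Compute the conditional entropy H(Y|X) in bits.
0.7737 bits

H(Y|X) = H(X,Y) - H(X)

H(X,Y) = -Σ_{x,y} P(x,y) log₂ P(x,y). Per-cell terms -P(x,y)·log₂P(x,y):
  X=0: 0.52109, 0.16356
  X=1: 0.48989, 0.33219
  X=2: 0.46439, 0.38759
Sum of the 6 terms: H(X,Y) = 2.3587 bits

Marginal of X (row sums):
  P(X=0) = 3/10 + 1/30 = 1/3
  P(X=1) = 7/30 + 1/10 = 1/3
  P(X=2) = 1/5 + 2/15 = 1/3
H(X) = -[(1/3)·log₂(1/3) + (1/3)·log₂(1/3) + (1/3)·log₂(1/3)]
  = 0.52832 + 0.52832 + 0.52832 = 1.5850 bits

H(Y|X) = H(X,Y) - H(X) = 2.3587 - 1.5850 = 0.7737 bits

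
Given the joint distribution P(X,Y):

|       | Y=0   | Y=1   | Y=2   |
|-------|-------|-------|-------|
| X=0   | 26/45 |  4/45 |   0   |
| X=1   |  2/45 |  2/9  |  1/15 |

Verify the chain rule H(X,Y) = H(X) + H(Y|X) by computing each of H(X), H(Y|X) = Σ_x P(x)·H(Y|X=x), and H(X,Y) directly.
H(X) = 0.9183 bits, H(Y|X) = 0.7917 bits, H(X,Y) = 1.7100 bits

Marginal of X (row sums):
  P(X=0) = 26/45 + 4/45 + 0 = 2/3
  P(X=1) = 2/45 + 2/9 + 1/15 = 1/3
H(X) = -[(2/3)·log₂(2/3) + (1/3)·log₂(1/3)]
  = 0.38998 + 0.52832 = 0.9183 bits

H(Y|X) = Σ_x P(x)·H(Y|X=x):
  X=0: P(X=0) = 2/3, P(Y|X=0) = (13/15, 2/15, 0) → H(Y|X=0) = 0.56651
  X=1: P(X=1) = 1/3, P(Y|X=1) = (2/15, 2/3, 1/5) → H(Y|X=1) = 1.24195
H(Y|X) = (2/3)·0.56651 + (1/3)·1.24195 = 0.7917 bits

H(X,Y) = -Σ_{x,y} P(x,y) log₂ P(x,y). Per-cell terms -P(x,y)·log₂P(x,y):
  X=0: 0.45726, 0.31039, 0.00000
  X=1: 0.19964, 0.48221, 0.26046
  (cells with P = 0 contribute 0)
Sum of the 6 terms: H(X,Y) = 1.7100 bits

Chain rule check:
  H(X) + H(Y|X) = 0.9183 + 0.7917 = 1.7100 bits
  H(X,Y) = 1.7100 bits
✓ Chain rule verified.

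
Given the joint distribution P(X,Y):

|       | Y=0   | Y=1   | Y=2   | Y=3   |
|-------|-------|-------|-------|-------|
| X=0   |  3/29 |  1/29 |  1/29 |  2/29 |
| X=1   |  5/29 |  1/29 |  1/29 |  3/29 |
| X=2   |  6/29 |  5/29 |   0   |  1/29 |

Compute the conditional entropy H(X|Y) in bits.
1.3871 bits

H(X|Y) = H(X,Y) - H(Y)

H(X,Y) = -Σ_{x,y} P(x,y) log₂ P(x,y). Per-cell terms -P(x,y)·log₂P(x,y):
  X=0: 0.33859, 0.16752, 0.16752, 0.26607
  X=1: 0.43725, 0.16752, 0.16752, 0.33859
  X=2: 0.47028, 0.43725, 0.00000, 0.16752
  (cells with P = 0 contribute 0)
Sum of the 12 terms: H(X,Y) = 3.1256 bits

Marginal of Y (column sums):
  P(Y=0) = 3/29 + 5/29 + 6/29 = 14/29
  P(Y=1) = 1/29 + 1/29 + 5/29 = 7/29
  P(Y=2) = 1/29 + 1/29 + 0 = 2/29
  P(Y=3) = 2/29 + 3/29 + 1/29 = 6/29
H(Y) = -[(14/29)·log₂(14/29) + (7/29)·log₂(7/29) + (2/29)·log₂(2/29) + (6/29)·log₂(6/29)]
  = 0.50720 + 0.49498 + 0.26607 + 0.47028 = 1.7385 bits

H(X|Y) = H(X,Y) - H(Y) = 3.1256 - 1.7385 = 1.3871 bits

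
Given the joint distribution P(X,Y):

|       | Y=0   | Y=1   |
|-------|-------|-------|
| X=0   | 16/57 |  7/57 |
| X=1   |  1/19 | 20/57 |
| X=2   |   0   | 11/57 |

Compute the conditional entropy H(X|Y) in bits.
1.1795 bits

H(X|Y) = H(X,Y) - H(Y)

H(X,Y) = -Σ_{x,y} P(x,y) log₂ P(x,y). Per-cell terms -P(x,y)·log₂P(x,y):
  X=0: 0.51450, 0.37156
  X=1: 0.22358, 0.53016
  X=2: 0.00000, 0.45804
  (cells with P = 0 contribute 0)
Sum of the 6 terms: H(X,Y) = 2.0978 bits

Marginal of Y (column sums):
  P(Y=0) = 16/57 + 1/19 + 0 = 1/3
  P(Y=1) = 7/57 + 20/57 + 11/57 = 2/3
H(Y) = -[(1/3)·log₂(1/3) + (2/3)·log₂(2/3)]
  = 0.52832 + 0.38998 = 0.9183 bits

H(X|Y) = H(X,Y) - H(Y) = 2.0978 - 0.9183 = 1.1795 bits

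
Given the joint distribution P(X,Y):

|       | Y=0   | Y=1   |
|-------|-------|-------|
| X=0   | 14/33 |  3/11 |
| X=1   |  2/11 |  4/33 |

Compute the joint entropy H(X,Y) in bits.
1.8522 bits

H(X,Y) = -Σ_{x,y} P(x,y) log₂ P(x,y). Per-cell terms -P(x,y)·log₂P(x,y):
  X=0: 0.5248, 0.5112
  X=1: 0.4472, 0.3690
Sum of the 4 terms: H(X,Y) = 1.8522 bits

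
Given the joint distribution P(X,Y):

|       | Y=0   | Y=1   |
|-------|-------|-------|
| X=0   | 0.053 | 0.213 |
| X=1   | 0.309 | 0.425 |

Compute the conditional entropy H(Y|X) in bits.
0.9124 bits

H(Y|X) = H(X,Y) - H(X)

H(X,Y) = -Σ_{x,y} P(x,y) log₂ P(x,y). Per-cell terms -P(x,y)·log₂P(x,y):
  X=0: 0.224607, 0.475219
  X=1: 0.523545, 0.524648
Sum of the 4 terms: H(X,Y) = 1.748019 bits

Marginal of X (row sums):
  P(X=0) = 0.053 + 0.213 = 0.266
  P(X=1) = 0.309 + 0.425 = 0.734
H(X) = -[0.266·log₂(0.266) + 0.734·log₂(0.734)]
  = 0.508193 + 0.327473 = 0.835666 bits

H(Y|X) = H(X,Y) - H(X) = 1.748019 - 0.835666 = 0.9124 bits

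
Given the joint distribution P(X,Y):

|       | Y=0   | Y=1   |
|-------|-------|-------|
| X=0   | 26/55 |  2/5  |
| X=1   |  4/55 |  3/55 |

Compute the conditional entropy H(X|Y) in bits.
0.5496 bits

H(X|Y) = H(X,Y) - H(Y)

H(X,Y) = -Σ_{x,y} P(x,y) log₂ P(x,y). Per-cell terms -P(x,y)·log₂P(x,y):
  X=0: 0.51098, 0.52877
  X=1: 0.27501, 0.22889
Sum of the 4 terms: H(X,Y) = 1.54365 bits

Marginal of Y (column sums):
  P(Y=0) = 26/55 + 4/55 = 6/11
  P(Y=1) = 2/5 + 3/55 = 5/11
H(Y) = -[(6/11)·log₂(6/11) + (5/11)·log₂(5/11)]
  = 0.47698 + 0.51705 = 0.99403 bits

H(X|Y) = H(X,Y) - H(Y) = 1.54365 - 0.99403 = 0.5496 bits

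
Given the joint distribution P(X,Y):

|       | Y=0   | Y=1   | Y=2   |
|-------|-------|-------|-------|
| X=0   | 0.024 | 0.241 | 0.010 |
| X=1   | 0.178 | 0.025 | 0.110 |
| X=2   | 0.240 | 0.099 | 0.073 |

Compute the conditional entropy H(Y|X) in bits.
1.1532 bits

H(Y|X) = H(X,Y) - H(X)

H(X,Y) = -Σ_{x,y} P(x,y) log₂ P(x,y). Per-cell terms -P(x,y)·log₂P(x,y):
  X=0: 0.12914, 0.49475, 0.06644
  X=1: 0.44323, 0.13305, 0.35029
  X=2: 0.49413, 0.33031, 0.27565
Sum of the 9 terms: H(X,Y) = 2.7170 bits

Marginal of X (row sums):
  P(X=0) = 0.024 + 0.241 + 0.010 = 0.275
  P(X=1) = 0.178 + 0.025 + 0.110 = 0.313
  P(X=2) = 0.240 + 0.099 + 0.073 = 0.412
H(X) = -[0.275·log₂(0.275) + 0.313·log₂(0.313) + 0.412·log₂(0.412)]
  = 0.51219 + 0.52451 + 0.52706 = 1.5638 bits

H(Y|X) = H(X,Y) - H(X) = 2.7170 - 1.5638 = 1.1532 bits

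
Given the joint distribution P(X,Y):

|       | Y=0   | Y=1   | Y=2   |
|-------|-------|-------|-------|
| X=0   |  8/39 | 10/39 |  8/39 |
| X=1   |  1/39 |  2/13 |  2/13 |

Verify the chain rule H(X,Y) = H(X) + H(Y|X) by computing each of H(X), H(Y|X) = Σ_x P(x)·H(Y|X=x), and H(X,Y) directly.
H(X) = 0.9183 bits, H(Y|X) = 1.4892 bits, H(X,Y) = 2.4075 bits

Marginal of X (row sums):
  P(X=0) = 8/39 + 10/39 + 8/39 = 2/3
  P(X=1) = 1/39 + 2/13 + 2/13 = 1/3
H(X) = -[(2/3)·log₂(2/3) + (1/3)·log₂(1/3)]
  = 0.38998 + 0.52832 = 0.9183 bits

H(Y|X) = Σ_x P(x)·H(Y|X=x):
  X=0: P(X=0) = 2/3, P(Y|X=0) = (4/13, 5/13, 4/13) → H(Y|X=0) = 1.57662
  X=1: P(X=1) = 1/3, P(Y|X=1) = (1/13, 6/13, 6/13) → H(Y|X=1) = 1.31432
H(Y|X) = (2/3)·1.57662 + (1/3)·1.31432 = 1.4892 bits

H(X,Y) = -Σ_{x,y} P(x,y) log₂ P(x,y). Per-cell terms -P(x,y)·log₂P(x,y):
  X=0: 0.46880, 0.50345, 0.46880
  X=1: 0.13552, 0.41545, 0.41545
Sum of the 6 terms: H(X,Y) = 2.4075 bits

Chain rule check:
  H(X) + H(Y|X) = 0.9183 + 1.4892 = 2.4075 bits
  H(X,Y) = 2.4075 bits
✓ Chain rule verified.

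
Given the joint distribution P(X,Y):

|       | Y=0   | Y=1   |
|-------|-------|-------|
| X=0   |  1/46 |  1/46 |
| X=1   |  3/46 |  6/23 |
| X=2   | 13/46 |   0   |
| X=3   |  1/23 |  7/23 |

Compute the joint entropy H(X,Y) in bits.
2.2370 bits

H(X,Y) = -Σ_{x,y} P(x,y) log₂ P(x,y). Per-cell terms -P(x,y)·log₂P(x,y):
  X=0: 0.1201, 0.1201
  X=1: 0.2569, 0.5057
  X=2: 0.5152, 0.0000
  X=3: 0.1967, 0.5223
  (cells with P = 0 contribute 0)
Sum of the 8 terms: H(X,Y) = 2.2370 bits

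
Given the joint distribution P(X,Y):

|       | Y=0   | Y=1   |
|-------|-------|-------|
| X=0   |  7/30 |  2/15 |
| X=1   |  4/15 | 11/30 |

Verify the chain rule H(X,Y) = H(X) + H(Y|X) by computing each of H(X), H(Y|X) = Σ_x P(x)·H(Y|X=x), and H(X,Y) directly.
H(X) = 0.9481 bits, H(Y|X) = 0.9686 bits, H(X,Y) = 1.9167 bits

Marginal of X (row sums):
  P(X=0) = 7/30 + 2/15 = 11/30
  P(X=1) = 4/15 + 11/30 = 19/30
H(X) = -[(11/30)·log₂(11/30) + (19/30)·log₂(19/30)]
  = 0.53073 + 0.41734 = 0.9481 bits

H(Y|X) = Σ_x P(x)·H(Y|X=x):
  X=0: P(X=0) = 11/30, P(Y|X=0) = (7/11, 4/11) → H(Y|X=0) = 0.94566
  X=1: P(X=1) = 19/30, P(Y|X=1) = (8/19, 11/19) → H(Y|X=1) = 0.98194
H(Y|X) = (11/30)·0.94566 + (19/30)·0.98194 = 0.9686 bits

H(X,Y) = -Σ_{x,y} P(x,y) log₂ P(x,y). Per-cell terms -P(x,y)·log₂P(x,y):
  X=0: 0.48989, 0.38759
  X=1: 0.50850, 0.53073
Sum of the 4 terms: H(X,Y) = 1.9167 bits

Chain rule check:
  H(X) + H(Y|X) = 0.9481 + 0.9686 = 1.9167 bits
  H(X,Y) = 1.9167 bits
✓ Chain rule verified.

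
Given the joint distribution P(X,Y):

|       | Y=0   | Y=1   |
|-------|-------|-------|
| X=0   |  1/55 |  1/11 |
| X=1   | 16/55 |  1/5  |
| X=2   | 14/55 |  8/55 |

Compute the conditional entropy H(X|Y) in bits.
1.3210 bits

H(X|Y) = H(X,Y) - H(Y)

H(X,Y) = -Σ_{x,y} P(x,y) log₂ P(x,y). Per-cell terms -P(x,y)·log₂P(x,y):
  X=0: 0.10512, 0.31449
  X=1: 0.51821, 0.46439
  X=2: 0.50247, 0.40456
Sum of the 6 terms: H(X,Y) = 2.30924 bits

Marginal of Y (column sums):
  P(Y=0) = 1/55 + 16/55 + 14/55 = 31/55
  P(Y=1) = 1/11 + 1/5 + 8/55 = 24/55
H(Y) = -[(31/55)·log₂(31/55) + (24/55)·log₂(24/55)]
  = 0.46622 + 0.52206 = 0.98828 bits

H(X|Y) = H(X,Y) - H(Y) = 2.30924 - 0.98828 = 1.3210 bits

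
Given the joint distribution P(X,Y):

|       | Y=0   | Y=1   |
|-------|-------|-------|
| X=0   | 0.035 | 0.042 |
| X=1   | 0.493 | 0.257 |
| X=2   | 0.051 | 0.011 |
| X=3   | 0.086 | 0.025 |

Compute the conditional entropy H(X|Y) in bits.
1.1762 bits

H(X|Y) = H(X,Y) - H(Y)

H(X,Y) = -Σ_{x,y} P(x,y) log₂ P(x,y). Per-cell terms -P(x,y)·log₂P(x,y):
  X=0: 0.169278, 0.192086
  X=1: 0.503028, 0.503761
  X=2: 0.218961, 0.071570
  X=3: 0.304399, 0.133048
Sum of the 8 terms: H(X,Y) = 2.09613 bits

Marginal of Y (column sums):
  P(Y=0) = 0.035 + 0.493 + 0.051 + 0.086 = 0.665
  P(Y=1) = 0.042 + 0.257 + 0.011 + 0.025 = 0.335
H(Y) = -[0.665·log₂(0.665) + 0.335·log₂(0.335)]
  = 0.391402 + 0.528552 = 0.91995 bits

H(X|Y) = H(X,Y) - H(Y) = 2.09613 - 0.91995 = 1.1762 bits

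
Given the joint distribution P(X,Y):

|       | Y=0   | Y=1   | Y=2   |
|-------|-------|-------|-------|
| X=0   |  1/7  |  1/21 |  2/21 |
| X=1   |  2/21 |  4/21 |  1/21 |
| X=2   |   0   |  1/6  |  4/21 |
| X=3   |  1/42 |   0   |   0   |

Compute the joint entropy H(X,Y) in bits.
2.9361 bits

H(X,Y) = -Σ_{x,y} P(x,y) log₂ P(x,y). Per-cell terms -P(x,y)·log₂P(x,y):
  X=0: 0.40105, 0.20916, 0.32308
  X=1: 0.32308, 0.45568, 0.20916
  X=2: 0.00000, 0.43083, 0.45568
  X=3: 0.12839, 0.00000, 0.00000
  (cells with P = 0 contribute 0)
Sum of the 12 terms: H(X,Y) = 2.9361 bits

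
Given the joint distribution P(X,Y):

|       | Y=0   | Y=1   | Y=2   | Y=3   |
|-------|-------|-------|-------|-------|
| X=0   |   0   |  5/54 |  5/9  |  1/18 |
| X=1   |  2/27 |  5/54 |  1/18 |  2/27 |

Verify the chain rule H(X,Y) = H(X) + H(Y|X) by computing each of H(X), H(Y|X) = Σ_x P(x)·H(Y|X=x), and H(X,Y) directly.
H(X) = 0.8767 bits, H(Y|X) = 1.2497 bits, H(X,Y) = 2.1264 bits

Marginal of X (row sums):
  P(X=0) = 0 + 5/54 + 5/9 + 1/18 = 19/27
  P(X=1) = 2/27 + 5/54 + 1/18 + 2/27 = 8/27
H(X) = -[(19/27)·log₂(19/27) + (8/27)·log₂(8/27)]
  = 0.356750 + 0.519967 = 0.8767 bits

H(Y|X) = Σ_x P(x)·H(Y|X=x):
  X=0: P(X=0) = 19/27, P(Y|X=0) = (0, 5/38, 15/19, 3/38) → H(Y|X=0) = 0.943421
  X=1: P(X=1) = 8/27, P(Y|X=1) = (1/4, 5/16, 3/16, 1/4) → H(Y|X=1) = 1.977217
H(Y|X) = (19/27)·0.943421 + (8/27)·1.977217 = 1.2497 bits

H(X,Y) = -Σ_{x,y} P(x,y) log₂ P(x,y). Per-cell terms -P(x,y)·log₂P(x,y):
  X=0: 0.000000, 0.317867, 0.471109, 0.231663
  X=1: 0.278140, 0.317867, 0.231663, 0.278140
  (cells with P = 0 contribute 0)
Sum of the 8 terms: H(X,Y) = 2.1264 bits

Chain rule check:
  H(X) + H(Y|X) = 0.8767 + 1.2497 = 2.1264 bits
  H(X,Y) = 2.1264 bits
✓ Chain rule verified.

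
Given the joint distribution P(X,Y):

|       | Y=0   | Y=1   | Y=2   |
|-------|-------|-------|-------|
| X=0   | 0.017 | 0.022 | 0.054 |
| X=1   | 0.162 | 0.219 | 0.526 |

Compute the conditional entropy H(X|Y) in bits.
0.4464 bits

H(X|Y) = H(X,Y) - H(Y)

H(X,Y) = -Σ_{x,y} P(x,y) log₂ P(x,y). Per-cell terms -P(x,y)·log₂P(x,y):
  X=0: 0.09993, 0.12114, 0.22739
  X=1: 0.42540, 0.47983, 0.48753
Sum of the 6 terms: H(X,Y) = 1.8412 bits

Marginal of Y (column sums):
  P(Y=0) = 0.017 + 0.162 = 0.179
  P(Y=1) = 0.022 + 0.219 = 0.241
  P(Y=2) = 0.054 + 0.526 = 0.580
H(Y) = -[0.179·log₂(0.179) + 0.241·log₂(0.241) + 0.580·log₂(0.580)]
  = 0.44427 + 0.49475 + 0.45581 = 1.3948 bits

H(X|Y) = H(X,Y) - H(Y) = 1.8412 - 1.3948 = 0.4464 bits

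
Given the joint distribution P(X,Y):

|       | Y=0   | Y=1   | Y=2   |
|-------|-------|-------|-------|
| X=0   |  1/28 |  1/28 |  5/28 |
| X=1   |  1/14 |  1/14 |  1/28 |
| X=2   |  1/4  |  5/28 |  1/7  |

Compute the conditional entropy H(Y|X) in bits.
1.4425 bits

H(Y|X) = H(X,Y) - H(X)

H(X,Y) = -Σ_{x,y} P(x,y) log₂ P(x,y). Per-cell terms -P(x,y)·log₂P(x,y):
  X=0: 0.17169, 0.17169, 0.44383
  X=1: 0.27195, 0.27195, 0.17169
  X=2: 0.50000, 0.44383, 0.40105
Sum of the 9 terms: H(X,Y) = 2.8477 bits

Marginal of X (row sums):
  P(X=0) = 1/28 + 1/28 + 5/28 = 1/4
  P(X=1) = 1/14 + 1/14 + 1/28 = 5/28
  P(X=2) = 1/4 + 5/28 + 1/7 = 4/7
H(X) = -[(1/4)·log₂(1/4) + (5/28)·log₂(5/28) + (4/7)·log₂(4/7)]
  = 0.50000 + 0.44383 + 0.46135 = 1.4052 bits

H(Y|X) = H(X,Y) - H(X) = 2.8477 - 1.4052 = 1.4425 bits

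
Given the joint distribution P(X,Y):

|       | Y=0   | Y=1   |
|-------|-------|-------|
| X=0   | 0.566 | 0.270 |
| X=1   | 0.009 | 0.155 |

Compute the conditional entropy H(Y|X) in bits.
0.8090 bits

H(Y|X) = H(X,Y) - H(X)

H(X,Y) = -Σ_{x,y} P(x,y) log₂ P(x,y). Per-cell terms -P(x,y)·log₂P(x,y):
  X=0: 0.46476, 0.51002
  X=1: 0.06116, 0.41690
Sum of the 4 terms: H(X,Y) = 1.4528 bits

Marginal of X (row sums):
  P(X=0) = 0.566 + 0.270 = 0.836
  P(X=1) = 0.009 + 0.155 = 0.164
H(X) = -[0.836·log₂(0.836) + 0.164·log₂(0.164)]
  = 0.21604 + 0.42775 = 0.6438 bits

H(Y|X) = H(X,Y) - H(X) = 1.4528 - 0.6438 = 0.8090 bits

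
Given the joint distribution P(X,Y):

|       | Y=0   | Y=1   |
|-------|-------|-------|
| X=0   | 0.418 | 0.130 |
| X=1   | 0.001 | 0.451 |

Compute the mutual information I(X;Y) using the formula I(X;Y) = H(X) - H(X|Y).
0.5376 bits

I(X;Y) = H(X) - H(X|Y)

Marginal of X (row sums):
  P(X=0) = 0.418 + 0.130 = 0.548
  P(X=1) = 0.001 + 0.451 = 0.452
H(X) = -[0.548·log₂(0.548) + 0.452·log₂(0.452)]
  = 0.47553 + 0.51781 = 0.99334 bits

Marginal of Y (column sums):
  P(Y=0) = 0.418 + 0.001 = 0.419
  P(Y=1) = 0.130 + 0.451 = 0.581
H(X|Y) = Σ_y P(y)·H(X|Y=y):
  Y=0: P(Y=0) = 0.419, P(X|Y=0) = (418/419, 1/419) → H(X|Y=0) = 0.02423
  Y=1: P(Y=1) = 0.581, P(X|Y=1) = (130/581, 451/581) → H(X|Y=1) = 0.76696
H(X|Y) = 0.419·0.02423 + 0.581·0.76696 = 0.45576 bits

I(X;Y) = H(X) - H(X|Y) = 0.99334 - 0.45576 = 0.5376 bits

Cross-check via I(X;Y) = H(X) + H(Y) - H(X,Y): computing H(Y) from the column sums and H(X,Y) from the 4 cells in the same way gives H(Y) = 0.98099 bits and H(X,Y) = 1.43674 bits, so
I(X;Y) = 0.99334 + 0.98099 - 1.43674 = 0.5376 bits ✓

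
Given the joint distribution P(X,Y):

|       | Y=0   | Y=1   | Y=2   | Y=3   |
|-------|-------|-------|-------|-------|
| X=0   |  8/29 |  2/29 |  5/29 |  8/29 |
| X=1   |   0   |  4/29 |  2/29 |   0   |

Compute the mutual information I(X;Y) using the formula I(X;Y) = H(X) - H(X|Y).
0.3372 bits

I(X;Y) = H(X) - H(X|Y)

Marginal of X (row sums):
  P(X=0) = 8/29 + 2/29 + 5/29 + 8/29 = 23/29
  P(X=1) = 0 + 4/29 + 2/29 + 0 = 6/29
H(X) = -[(23/29)·log₂(23/29) + (6/29)·log₂(6/29)]
  = 0.2652 + 0.4703 = 0.7355 bits

Marginal of Y (column sums):
  P(Y=0) = 8/29 + 0 = 8/29
  P(Y=1) = 2/29 + 4/29 = 6/29
  P(Y=2) = 5/29 + 2/29 = 7/29
  P(Y=3) = 8/29 + 0 = 8/29
H(X|Y) = Σ_y P(y)·H(X|Y=y):
  Y=0: P(Y=0) = 8/29, P(X|Y=0) = (1, 0) → H(X|Y=0) = 0.0000
  Y=1: P(Y=1) = 6/29, P(X|Y=1) = (1/3, 2/3) → H(X|Y=1) = 0.9183
  Y=2: P(Y=2) = 7/29, P(X|Y=2) = (5/7, 2/7) → H(X|Y=2) = 0.8631
  Y=3: P(Y=3) = 8/29, P(X|Y=3) = (1, 0) → H(X|Y=3) = 0.0000
H(X|Y) = (8/29)·0.0000 + (6/29)·0.9183 + (7/29)·0.8631 + (8/29)·0.0000 = 0.3983 bits

I(X;Y) = H(X) - H(X|Y) = 0.7355 - 0.3983 = 0.3372 bits

Cross-check via I(X;Y) = H(X) + H(Y) - H(X,Y): computing H(Y) from the column sums and H(X,Y) from the 8 cells in the same way gives H(Y) = 1.9904 bits and H(X,Y) = 2.3887 bits, so
I(X;Y) = 0.7355 + 1.9904 - 2.3887 = 0.3372 bits ✓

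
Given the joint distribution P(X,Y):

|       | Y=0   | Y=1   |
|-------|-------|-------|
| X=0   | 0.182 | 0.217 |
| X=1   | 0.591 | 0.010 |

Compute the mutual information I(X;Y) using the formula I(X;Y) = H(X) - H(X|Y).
0.3026 bits

I(X;Y) = H(X) - H(X|Y)

Marginal of X (row sums):
  P(X=0) = 0.182 + 0.217 = 0.399
  P(X=1) = 0.591 + 0.010 = 0.601
H(X) = -[0.399·log₂(0.399) + 0.601·log₂(0.601)]
  = 0.5289 + 0.4415 = 0.9704 bits

Marginal of Y (column sums):
  P(Y=0) = 0.182 + 0.591 = 0.773
  P(Y=1) = 0.217 + 0.010 = 0.227
H(X|Y) = Σ_y P(y)·H(X|Y=y):
  Y=0: P(Y=0) = 0.773, P(X|Y=0) = (182/773, 591/773) → H(X|Y=0) = 0.7874
  Y=1: P(Y=1) = 0.227, P(X|Y=1) = (217/227, 10/227) → H(X|Y=1) = 0.2606
H(X|Y) = 0.773·0.7874 + 0.227·0.2606 = 0.6678 bits

I(X;Y) = H(X) - H(X|Y) = 0.9704 - 0.6678 = 0.3026 bits

Cross-check via I(X;Y) = H(X) + H(Y) - H(X,Y): computing H(Y) from the column sums and H(X,Y) from the 4 cells in the same way gives H(Y) = 0.7727 bits and H(X,Y) = 1.4405 bits, so
I(X;Y) = 0.9704 + 0.7727 - 1.4405 = 0.3026 bits ✓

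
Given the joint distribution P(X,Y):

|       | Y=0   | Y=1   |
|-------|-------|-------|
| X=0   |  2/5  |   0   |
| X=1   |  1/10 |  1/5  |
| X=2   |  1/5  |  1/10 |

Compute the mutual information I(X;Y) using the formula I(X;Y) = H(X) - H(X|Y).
0.3303 bits

I(X;Y) = H(X) - H(X|Y)

Marginal of X (row sums):
  P(X=0) = 2/5 + 0 = 2/5
  P(X=1) = 1/10 + 1/5 = 3/10
  P(X=2) = 1/5 + 1/10 = 3/10
H(X) = -[(2/5)·log₂(2/5) + (3/10)·log₂(3/10) + (3/10)·log₂(3/10)]
  = 0.52877 + 0.52109 + 0.52109 = 1.57095 bits

Marginal of Y (column sums):
  P(Y=0) = 2/5 + 1/10 + 1/5 = 7/10
  P(Y=1) = 0 + 1/5 + 1/10 = 3/10
H(X|Y) = Σ_y P(y)·H(X|Y=y):
  Y=0: P(Y=0) = 7/10, P(X|Y=0) = (4/7, 1/7, 2/7) → H(X|Y=0) = 1.37878
  Y=1: P(Y=1) = 3/10, P(X|Y=1) = (0, 2/3, 1/3) → H(X|Y=1) = 0.91830
H(X|Y) = (7/10)·1.37878 + (3/10)·0.91830 = 1.24064 bits

I(X;Y) = H(X) - H(X|Y) = 1.57095 - 1.24064 = 0.3303 bits

Cross-check via I(X;Y) = H(X) + H(Y) - H(X,Y): computing H(Y) from the column sums and H(X,Y) from the 6 cells in the same way gives H(Y) = 0.88129 bits and H(X,Y) = 2.12193 bits, so
I(X;Y) = 1.57095 + 0.88129 - 2.12193 = 0.3303 bits ✓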